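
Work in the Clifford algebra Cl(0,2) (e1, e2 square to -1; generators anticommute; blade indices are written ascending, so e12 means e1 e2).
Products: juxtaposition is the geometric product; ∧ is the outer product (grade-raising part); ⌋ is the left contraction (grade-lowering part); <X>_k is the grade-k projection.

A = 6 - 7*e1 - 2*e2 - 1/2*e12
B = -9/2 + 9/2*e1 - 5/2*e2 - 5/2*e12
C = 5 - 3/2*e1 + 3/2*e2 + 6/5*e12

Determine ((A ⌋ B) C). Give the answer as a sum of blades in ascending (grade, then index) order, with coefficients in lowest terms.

step 1: -7/4 + 32*e1 - 65/2*e2 - 15*e12
step 2: 106 + 1169/8*e1 - 7241/40*e2 - 1557/20*e12
Answer: 106 + 1169/8*e1 - 7241/40*e2 - 1557/20*e12


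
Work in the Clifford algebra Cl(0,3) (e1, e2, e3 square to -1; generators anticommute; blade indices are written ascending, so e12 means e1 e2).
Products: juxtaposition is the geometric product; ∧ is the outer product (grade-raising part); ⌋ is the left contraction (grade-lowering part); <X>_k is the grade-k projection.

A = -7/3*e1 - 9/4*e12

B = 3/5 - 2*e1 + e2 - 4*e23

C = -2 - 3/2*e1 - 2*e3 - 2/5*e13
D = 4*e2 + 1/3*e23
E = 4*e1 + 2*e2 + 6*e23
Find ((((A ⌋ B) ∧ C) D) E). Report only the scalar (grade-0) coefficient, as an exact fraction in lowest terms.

step 1: -14/3
step 2: 28/3 + 7*e1 + 28/3*e3 + 28/15*e13
step 3: 364/9*e2 + 1288/45*e12 - 308/9*e23 - 77/15*e123
step 4: 1120/9 - 238/9*e1 + 5152/45*e2 - 2800/9*e3 - 1456/9*e12 - 182*e13 + 308/15*e23 - 1232/9*e123
Answer: 1120/9


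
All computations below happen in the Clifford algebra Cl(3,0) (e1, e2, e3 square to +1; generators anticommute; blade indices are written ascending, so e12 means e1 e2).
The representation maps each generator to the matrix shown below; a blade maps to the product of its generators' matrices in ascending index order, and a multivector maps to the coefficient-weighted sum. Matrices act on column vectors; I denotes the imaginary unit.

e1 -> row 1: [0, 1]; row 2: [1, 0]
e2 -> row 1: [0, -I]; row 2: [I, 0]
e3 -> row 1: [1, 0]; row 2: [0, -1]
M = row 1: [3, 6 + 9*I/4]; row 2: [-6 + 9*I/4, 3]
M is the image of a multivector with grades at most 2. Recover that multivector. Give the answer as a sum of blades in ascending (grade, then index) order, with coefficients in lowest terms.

Method: 1, rho(e1), rho(e2), rho(e3) form a trace-orthogonal basis of the 2x2 complex matrices (tr(X Y) = 2 if X = Y, else 0), so M = m0*1 + m1*rho(e1) + m2*rho(e2) + m3*rho(e3) with m0 = tr(M)/2 = 3, m1 = tr(M rho(e1))/2 = 9*I/4, m2 = tr(M rho(e2))/2 = 6*I, m3 = tr(M rho(e3))/2 = 0.
Multiplying table entries, the bivector images are rho(e12) = I*rho(e3), rho(e13) = -I*rho(e2), rho(e23) = I*rho(e1); with real blade coefficients the real parts of m0..m3 are the coefficients of 1, e1, e2, e3 and the imaginary parts give the bivectors (e23: Im m1, e13: -Im m2, e12: Im m3).
Answer: 3 - 6*e13 + 9/4*e23


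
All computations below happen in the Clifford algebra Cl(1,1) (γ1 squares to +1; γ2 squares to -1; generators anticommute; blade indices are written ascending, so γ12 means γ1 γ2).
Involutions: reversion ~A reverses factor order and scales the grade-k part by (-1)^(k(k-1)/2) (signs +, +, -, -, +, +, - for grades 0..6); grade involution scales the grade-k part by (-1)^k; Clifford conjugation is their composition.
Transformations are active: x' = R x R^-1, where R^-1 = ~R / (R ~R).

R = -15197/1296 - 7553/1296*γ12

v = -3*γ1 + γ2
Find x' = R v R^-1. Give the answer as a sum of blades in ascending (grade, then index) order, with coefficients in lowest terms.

~R = -15197/1296 + 7553/1296*γ12, and R ~R = 7245875/69984, so R^-1 = ~R / (7245875/69984).
R v = 6643/162*γ1 - 2366/81*γ2
Answer: -16507/2625*γ1 + 14743/2625*γ2


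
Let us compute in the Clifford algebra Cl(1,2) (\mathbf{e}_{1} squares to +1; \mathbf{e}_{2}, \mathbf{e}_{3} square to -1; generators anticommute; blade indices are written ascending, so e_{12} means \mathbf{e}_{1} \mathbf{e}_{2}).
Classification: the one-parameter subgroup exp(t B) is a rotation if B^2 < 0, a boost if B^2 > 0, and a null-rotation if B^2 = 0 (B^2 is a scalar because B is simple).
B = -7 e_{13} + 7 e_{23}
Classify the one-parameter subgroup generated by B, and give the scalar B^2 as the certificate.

B^2 term by term: the squares give (-7)^2*(e_{13})^2 + (7)^2*(e_{23})^2 = 49*(+1) + 49*(-1) = 0 (each basis 2-blade squares to minus the product of its generators' squares); cross terms between blades sharing an index anticommute and cancel. So B^2 = 0.
Answer: null-rotation, certificate B^2 = 0. Certificate logic: 0 is a conjugation-invariant scalar, so its sign fixes rotation versus boost versus null-rotation outright.


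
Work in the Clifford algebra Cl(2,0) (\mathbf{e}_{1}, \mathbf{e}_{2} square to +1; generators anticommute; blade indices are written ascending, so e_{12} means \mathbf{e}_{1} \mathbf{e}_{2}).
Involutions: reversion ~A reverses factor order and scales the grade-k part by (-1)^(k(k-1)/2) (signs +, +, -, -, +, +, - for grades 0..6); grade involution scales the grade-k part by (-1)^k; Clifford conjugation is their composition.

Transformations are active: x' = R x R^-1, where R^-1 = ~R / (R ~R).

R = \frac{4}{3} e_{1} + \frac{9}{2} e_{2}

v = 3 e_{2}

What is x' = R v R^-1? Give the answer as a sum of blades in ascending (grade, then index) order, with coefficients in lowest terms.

~R = \frac{4}{3} e_{1} + \frac{9}{2} e_{2}, and R ~R = \frac{793}{36}, so R^-1 = ~R / (\frac{793}{36}).
R v = \frac{27}{2} + 4 e_{12}
Answer: \frac{1296}{793} e_{1} + \frac{1995}{793} e_{2}


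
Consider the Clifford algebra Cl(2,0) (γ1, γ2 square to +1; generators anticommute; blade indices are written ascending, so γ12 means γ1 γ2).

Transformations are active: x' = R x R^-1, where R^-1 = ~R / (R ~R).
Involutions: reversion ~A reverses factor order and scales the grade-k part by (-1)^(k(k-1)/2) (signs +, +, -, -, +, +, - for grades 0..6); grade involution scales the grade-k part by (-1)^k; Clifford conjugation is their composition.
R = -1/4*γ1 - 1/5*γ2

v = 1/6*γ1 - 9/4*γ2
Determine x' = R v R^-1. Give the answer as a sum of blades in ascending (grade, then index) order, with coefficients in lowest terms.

~R = -1/4*γ1 - 1/5*γ2, and R ~R = 41/400, so R^-1 = ~R / (41/400).
R v = 49/120 + 143/240*γ12
Answer: -177/82*γ1 + 323/492*γ2


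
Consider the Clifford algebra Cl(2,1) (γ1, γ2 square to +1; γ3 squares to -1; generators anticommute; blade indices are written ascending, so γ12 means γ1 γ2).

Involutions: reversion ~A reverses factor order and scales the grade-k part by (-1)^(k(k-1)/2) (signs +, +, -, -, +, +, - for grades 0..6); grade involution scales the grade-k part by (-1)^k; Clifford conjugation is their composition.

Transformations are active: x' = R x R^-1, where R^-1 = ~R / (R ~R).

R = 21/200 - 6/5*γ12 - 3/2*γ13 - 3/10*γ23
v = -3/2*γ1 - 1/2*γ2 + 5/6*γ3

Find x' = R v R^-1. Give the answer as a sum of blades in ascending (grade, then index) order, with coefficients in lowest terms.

~R = 21/200 + 6/5*γ12 + 3/2*γ13 + 3/10*γ23, and R ~R = -35559/40000, so R^-1 = ~R / (-35559/40000).
R v = 677/400*γ1 - 641/400*γ2 - 37/16*γ3 - 13/10*γ123
Answer: 5209/2634*γ1 - 83173/23706*γ2 - 90005/23706*γ3


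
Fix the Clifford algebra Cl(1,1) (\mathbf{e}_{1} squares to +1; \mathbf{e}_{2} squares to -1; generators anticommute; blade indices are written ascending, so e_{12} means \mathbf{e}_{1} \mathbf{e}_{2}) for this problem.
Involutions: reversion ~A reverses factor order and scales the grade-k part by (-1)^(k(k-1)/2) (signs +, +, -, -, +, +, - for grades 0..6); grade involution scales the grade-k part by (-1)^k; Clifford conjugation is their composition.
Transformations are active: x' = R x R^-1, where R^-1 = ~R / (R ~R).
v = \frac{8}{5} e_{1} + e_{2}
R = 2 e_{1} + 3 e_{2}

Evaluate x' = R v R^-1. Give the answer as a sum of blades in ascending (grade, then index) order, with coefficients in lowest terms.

~R = 2 e_{1} + 3 e_{2}, and R ~R = -5, so R^-1 = ~R / (-5).
R v = \frac{1}{5} - \frac{14}{5} e_{12}
Answer: -\frac{44}{25} e_{1} - \frac{31}{25} e_{2}


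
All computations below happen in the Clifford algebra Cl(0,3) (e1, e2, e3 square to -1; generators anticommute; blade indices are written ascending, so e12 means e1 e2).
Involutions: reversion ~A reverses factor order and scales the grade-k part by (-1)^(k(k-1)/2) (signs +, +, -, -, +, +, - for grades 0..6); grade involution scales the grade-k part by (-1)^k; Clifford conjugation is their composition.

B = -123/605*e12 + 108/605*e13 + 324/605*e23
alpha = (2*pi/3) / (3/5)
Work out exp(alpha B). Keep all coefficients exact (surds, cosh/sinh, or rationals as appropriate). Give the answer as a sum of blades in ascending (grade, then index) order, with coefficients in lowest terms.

B^2 term by term: the squares give (-123/605)^2*(e12)^2 + (108/605)^2*(e13)^2 + (324/605)^2*(e23)^2 = 15129/366025*(-1) + 11664/366025*(-1) + 104976/366025*(-1) = -9/25 (each basis 2-blade squares to minus the product of its generators' squares); cross terms between blades sharing an index anticommute and cancel. So B^2 = -9/25.
B^2 = -9/25 — B^2 < 0, so the exponential closes trigonometrically: l = 3/5, alpha*l = 2*pi/3, so exp(alpha B) = cos(2*pi/3) + (sin(2*pi/3)/(3/5))*B = -1/2 + (5*sqrt(3)/6)*B.
Answer: -1/2 - 41*sqrt(3)/242*e12 + 18*sqrt(3)/121*e13 + 54*sqrt(3)/121*e23


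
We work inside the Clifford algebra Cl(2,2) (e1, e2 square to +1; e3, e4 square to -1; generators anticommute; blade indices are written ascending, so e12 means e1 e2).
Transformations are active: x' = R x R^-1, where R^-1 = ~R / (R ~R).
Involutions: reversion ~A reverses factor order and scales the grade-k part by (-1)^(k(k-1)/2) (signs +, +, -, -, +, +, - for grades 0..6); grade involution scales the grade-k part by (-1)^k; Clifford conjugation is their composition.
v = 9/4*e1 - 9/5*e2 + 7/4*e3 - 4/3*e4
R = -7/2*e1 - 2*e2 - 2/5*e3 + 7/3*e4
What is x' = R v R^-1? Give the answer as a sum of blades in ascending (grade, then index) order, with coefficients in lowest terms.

~R = -7/2*e1 - 2*e2 - 2/5*e3 + 7/3*e4, and R ~R = 9581/900, so R^-1 = ~R / (9581/900).
R v = -167/360 + 54/5*e12 - 209/40*e13 - 7/12*e14 - 211/50*e23 + 103/15*e24 - 71/20*e34
Answer: -74539/38324*e1 + 94579/47905*e2 - 65731/38324*e3 + 32479/28743*e4


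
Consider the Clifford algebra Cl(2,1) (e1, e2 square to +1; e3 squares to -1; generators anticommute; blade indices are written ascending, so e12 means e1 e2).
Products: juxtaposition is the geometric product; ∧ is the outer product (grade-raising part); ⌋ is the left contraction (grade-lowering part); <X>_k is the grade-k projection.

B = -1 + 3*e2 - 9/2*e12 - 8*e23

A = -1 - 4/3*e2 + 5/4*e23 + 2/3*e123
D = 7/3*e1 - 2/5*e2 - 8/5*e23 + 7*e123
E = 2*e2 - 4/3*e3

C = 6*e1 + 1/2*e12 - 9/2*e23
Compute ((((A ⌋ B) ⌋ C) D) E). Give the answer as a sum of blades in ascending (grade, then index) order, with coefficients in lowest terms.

step 1: -13 - 6*e1 - 3*e2 + 32/3*e3 + 9/2*e12 + 8*e23
step 2: -297/4 - 153/2*e1 - 51*e2 + 27/2*e3 - 13/2*e12 + 117/2*e23
step 3: -2517/10 + 4777/20*e1 + 349/15*e2 + 301/2*e3 + 551/10*e12 + 3359/10*e13 - 4113/10*e23 - 5217/20*e123
step 4: 1236/5 + 8371/15*e1 - 5259/5*e2 + 5791/5*e3 + 1299/10*e12 + 6097/30*e13 - 14941/45*e23 - 11179/15*e123
Answer: 1236/5 + 8371/15*e1 - 5259/5*e2 + 5791/5*e3 + 1299/10*e12 + 6097/30*e13 - 14941/45*e23 - 11179/15*e123


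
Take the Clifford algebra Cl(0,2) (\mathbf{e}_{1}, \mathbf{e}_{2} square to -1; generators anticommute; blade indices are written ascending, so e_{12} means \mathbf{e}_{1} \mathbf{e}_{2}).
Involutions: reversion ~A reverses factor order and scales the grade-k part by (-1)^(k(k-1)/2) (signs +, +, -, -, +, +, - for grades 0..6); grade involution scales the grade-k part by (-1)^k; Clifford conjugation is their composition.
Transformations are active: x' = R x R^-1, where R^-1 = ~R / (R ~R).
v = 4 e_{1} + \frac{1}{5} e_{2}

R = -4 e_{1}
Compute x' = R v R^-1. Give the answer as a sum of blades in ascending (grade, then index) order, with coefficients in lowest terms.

~R = -4 e_{1}, and R ~R = -16, so R^-1 = ~R / (-16).
R v = 16 - \frac{4}{5} e_{12}
Answer: 4 e_{1} - \frac{1}{5} e_{2}


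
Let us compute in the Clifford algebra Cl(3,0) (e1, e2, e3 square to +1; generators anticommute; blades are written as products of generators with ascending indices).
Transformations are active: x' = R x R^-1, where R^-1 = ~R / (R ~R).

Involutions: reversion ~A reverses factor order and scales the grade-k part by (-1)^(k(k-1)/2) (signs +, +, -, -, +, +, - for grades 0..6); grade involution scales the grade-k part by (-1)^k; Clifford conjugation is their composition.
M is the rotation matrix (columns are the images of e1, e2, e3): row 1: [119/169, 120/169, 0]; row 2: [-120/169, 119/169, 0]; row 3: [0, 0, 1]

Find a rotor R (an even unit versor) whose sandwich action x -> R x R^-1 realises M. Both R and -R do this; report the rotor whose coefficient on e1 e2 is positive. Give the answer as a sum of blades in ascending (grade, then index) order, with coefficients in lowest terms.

Method: write R = a + b12*e1 e2 + b13*e1 e3 + b23*e2 e3 with a^2 + b12^2 + b13^2 + b23^2 = 1 (so R^-1 = ~R). Expanding the columns R e_j ~R gives tr M = 4a^2 - 1 and, from the antisymmetric part, M21 - M12 = -4a*b12, M13 - M31 = 4a*b13, M32 - M23 = -4a*b23.
Here tr M = 407/169, so a^2 = (1 + tr M)/4 = 144/169 and a = ±12/13. Taking a = 12/13: M21 - M12 = -240/169, M13 - M31 = 0, M32 - M23 = 0, giving b12 = 5/13, b13 = 0, b23 = 0, i.e. R = 12/13 + 5/13*e1 e2.
Its e1 e2 coefficient is already positive.
Answer: 12/13 + 5/13*e1 e2. Uniqueness: Spin(3) -> SO(3) maps R and -R to the same rotation of trace 407/169; fixing the sign of the e1 e2 coefficient removes the ambiguity.


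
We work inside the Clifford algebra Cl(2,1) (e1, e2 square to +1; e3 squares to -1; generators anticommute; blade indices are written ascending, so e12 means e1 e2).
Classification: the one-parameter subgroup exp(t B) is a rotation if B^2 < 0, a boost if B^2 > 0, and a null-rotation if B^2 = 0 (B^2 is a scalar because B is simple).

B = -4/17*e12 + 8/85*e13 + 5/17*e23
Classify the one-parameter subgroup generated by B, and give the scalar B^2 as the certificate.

B^2 term by term: the squares give (-4/17)^2*(e12)^2 + (8/85)^2*(e13)^2 + (5/17)^2*(e23)^2 = 16/289*(-1) + 64/7225*(+1) + 25/289*(+1) = 1/25 (each basis 2-blade squares to minus the product of its generators' squares); cross terms between blades sharing an index anticommute and cancel. So B^2 = 1/25.
Answer: boost, certificate B^2 = 1/25. Note: conjugating B changes its blade decomposition but never the scalar B^2 = 1/25, whose sign settles the classification.


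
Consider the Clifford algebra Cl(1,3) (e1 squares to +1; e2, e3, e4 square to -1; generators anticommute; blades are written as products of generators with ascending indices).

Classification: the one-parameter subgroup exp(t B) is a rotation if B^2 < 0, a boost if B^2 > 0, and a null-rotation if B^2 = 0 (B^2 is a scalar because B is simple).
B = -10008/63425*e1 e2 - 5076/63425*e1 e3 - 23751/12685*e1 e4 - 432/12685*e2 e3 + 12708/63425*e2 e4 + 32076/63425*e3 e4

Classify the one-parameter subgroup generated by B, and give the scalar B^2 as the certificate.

B^2 term by term: the squares give (-10008/63425)^2*(e1 e2)^2 + (-5076/63425)^2*(e1 e3)^2 + (-23751/12685)^2*(e1 e4)^2 + (-432/12685)^2*(e2 e3)^2 + (12708/63425)^2*(e2 e4)^2 + (32076/63425)^2*(e3 e4)^2 = 100160064/4022730625*(+1) + 25765776/4022730625*(+1) + 564110001/160909225*(+1) + 186624/160909225*(-1) + 161493264/4022730625*(-1) + 1028869776/4022730625*(-1) = 81/25 (each basis 2-blade squares to minus the product of its generators' squares); cross terms between blades sharing an index anticommute and cancel; the commuting (index-disjoint) pairs give grade-4 terms 2*c*c'*(blade product), which cancel blade by blade — e1 e2 e3 e4: -642033216/4022730625 + 129011616/4022730625 + 20520864/160909225 = 0 — confirming B is simple. So B^2 = 81/25.
Answer: boost, certificate B^2 = 81/25. One invariant decides it: the square 81/25 survives every conjugation, and its sign is exactly the classification.


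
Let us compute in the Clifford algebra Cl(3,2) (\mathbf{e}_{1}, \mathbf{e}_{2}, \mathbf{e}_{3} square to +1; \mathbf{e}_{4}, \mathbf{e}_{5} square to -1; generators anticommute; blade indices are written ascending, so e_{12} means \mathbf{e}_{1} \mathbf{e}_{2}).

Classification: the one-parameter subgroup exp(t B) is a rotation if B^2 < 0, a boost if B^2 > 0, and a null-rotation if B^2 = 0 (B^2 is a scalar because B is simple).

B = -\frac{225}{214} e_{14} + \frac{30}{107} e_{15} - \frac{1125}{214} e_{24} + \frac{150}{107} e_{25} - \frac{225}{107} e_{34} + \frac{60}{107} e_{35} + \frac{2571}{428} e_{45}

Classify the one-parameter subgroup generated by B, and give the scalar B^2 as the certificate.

B^2 term by term: the squares give (-\frac{225}{214})^2*(e_{14})^2 + (\frac{30}{107})^2*(e_{15})^2 + (-\frac{1125}{214})^2*(e_{24})^2 + (\frac{150}{107})^2*(e_{25})^2 + (-\frac{225}{107})^2*(e_{34})^2 + (\frac{60}{107})^2*(e_{35})^2 + (\frac{2571}{428})^2*(e_{45})^2 = \frac{50625}{45796}*(+1) + \frac{900}{11449}*(+1) + \frac{1265625}{45796}*(+1) + \frac{22500}{11449}*(+1) + \frac{50625}{11449}*(+1) + \frac{3600}{11449}*(+1) + \frac{6610041}{183184}*(-1) = -\frac{9}{16} (each basis 2-blade squares to minus the product of its generators' squares); cross terms between blades sharing an index anticommute and cancel; the commuting (index-disjoint) pairs give grade-4 terms 2*c*c'*(blade product), which cancel blade by blade — e_{1245}: \frac{33750}{11449} - \frac{33750}{11449} = 0; e_{1345}: \frac{13500}{11449} - \frac{13500}{11449} = 0; e_{2345}: \frac{67500}{11449} - \frac{67500}{11449} = 0 — confirming B is simple. So B^2 = -\frac{9}{16}.
Answer: rotation, certificate B^2 = -\frac{9}{16}. The invariant at work: B^2 = -\frac{9}{16} is unchanged by conjugation, hence its sign classifies the subgroup whatever basis B is written in.


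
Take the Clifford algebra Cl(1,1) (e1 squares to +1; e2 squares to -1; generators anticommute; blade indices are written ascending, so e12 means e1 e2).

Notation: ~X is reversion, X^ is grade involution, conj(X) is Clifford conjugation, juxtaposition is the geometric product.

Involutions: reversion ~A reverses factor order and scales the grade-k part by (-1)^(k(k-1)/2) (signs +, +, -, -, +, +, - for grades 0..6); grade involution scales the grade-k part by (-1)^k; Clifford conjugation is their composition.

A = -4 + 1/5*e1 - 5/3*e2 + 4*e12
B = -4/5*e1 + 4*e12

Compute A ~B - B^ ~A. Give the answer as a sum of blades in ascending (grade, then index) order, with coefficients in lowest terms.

first term: -404/25 + 148/15*e1 + 12/5*e2 + 44/3*e12
second term: -396/25 + 52/15*e1 - 4*e2 - 52/3*e12
Answer: -8/25 + 32/5*e1 + 32/5*e2 + 32*e12


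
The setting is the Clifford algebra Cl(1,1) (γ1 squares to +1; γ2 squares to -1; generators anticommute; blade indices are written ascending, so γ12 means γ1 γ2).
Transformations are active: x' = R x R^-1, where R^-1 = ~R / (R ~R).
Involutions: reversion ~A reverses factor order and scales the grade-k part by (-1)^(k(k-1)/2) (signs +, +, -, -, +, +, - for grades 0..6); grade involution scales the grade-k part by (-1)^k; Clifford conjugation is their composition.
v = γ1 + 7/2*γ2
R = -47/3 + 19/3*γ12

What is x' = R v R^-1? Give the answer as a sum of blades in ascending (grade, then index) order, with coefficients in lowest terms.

~R = -47/3 - 19/3*γ12, and R ~R = 616/3, so R^-1 = ~R / (616/3).
R v = -227/6*γ1 - 367/6*γ2
Answer: 8821/1848*γ1 + 10781/1848*γ2


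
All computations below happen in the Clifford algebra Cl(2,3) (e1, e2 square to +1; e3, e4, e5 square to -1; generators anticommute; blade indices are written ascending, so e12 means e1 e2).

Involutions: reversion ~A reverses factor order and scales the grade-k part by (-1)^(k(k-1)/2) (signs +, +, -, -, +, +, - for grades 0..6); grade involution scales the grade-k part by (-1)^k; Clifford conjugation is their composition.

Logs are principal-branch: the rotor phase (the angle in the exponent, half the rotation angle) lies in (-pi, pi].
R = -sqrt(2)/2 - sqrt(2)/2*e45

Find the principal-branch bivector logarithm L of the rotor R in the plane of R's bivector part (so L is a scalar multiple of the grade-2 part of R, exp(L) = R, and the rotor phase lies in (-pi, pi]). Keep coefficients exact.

The scalar part of R is -sqrt(2)/2, which fixes the principal-branch rotor phase; the unit plane is then the bivector part divided by the sine of that phase, and L is that plane scaled by the phase.
Concretely: cos(phase) = -sqrt(2)/2 gives phase = ±3*pi/4, and since phase/sin(phase) is even the sign is immaterial: L = (phase/sin(phase)) * <R>_2 = (3*sqrt(2)*pi/4) * <R>_2.
Answer: -3*pi/4*e45


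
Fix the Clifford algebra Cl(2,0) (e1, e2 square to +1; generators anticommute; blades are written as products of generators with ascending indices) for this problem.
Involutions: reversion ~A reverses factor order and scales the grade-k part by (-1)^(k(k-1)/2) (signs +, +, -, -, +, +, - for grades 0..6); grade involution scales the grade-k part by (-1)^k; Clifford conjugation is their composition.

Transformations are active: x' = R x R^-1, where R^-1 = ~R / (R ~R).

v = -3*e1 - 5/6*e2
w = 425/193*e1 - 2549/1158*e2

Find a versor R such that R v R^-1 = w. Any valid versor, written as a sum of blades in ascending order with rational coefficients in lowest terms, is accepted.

Sketch: the shared square 349/36 makes R = v + w = -154/193*e1 - 1757/579*e2 the natural versor; its sandwich fixes that direction, negates (v - w)/2, and sends v to w.
Answer: -154/193*e1 - 1757/579*e2


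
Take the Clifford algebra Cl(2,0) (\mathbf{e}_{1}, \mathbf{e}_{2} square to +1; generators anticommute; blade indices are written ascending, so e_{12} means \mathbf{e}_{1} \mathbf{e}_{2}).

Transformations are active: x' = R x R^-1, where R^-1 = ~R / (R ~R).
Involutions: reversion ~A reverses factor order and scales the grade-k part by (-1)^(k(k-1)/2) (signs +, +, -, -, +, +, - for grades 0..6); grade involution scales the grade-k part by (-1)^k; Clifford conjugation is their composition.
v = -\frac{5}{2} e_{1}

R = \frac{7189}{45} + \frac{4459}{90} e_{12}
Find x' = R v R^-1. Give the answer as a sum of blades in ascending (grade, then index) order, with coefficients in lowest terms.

~R = \frac{7189}{45} - \frac{4459}{90} e_{12}, and R ~R = \frac{45321913}{1620}, so R^-1 = ~R / (\frac{45321913}{1620}).
R v = -\frac{7189}{18} e_{1} + \frac{4459}{36} e_{2}
Answer: -\frac{22563}{10946} e_{1} + \frac{7742}{5473} e_{2}


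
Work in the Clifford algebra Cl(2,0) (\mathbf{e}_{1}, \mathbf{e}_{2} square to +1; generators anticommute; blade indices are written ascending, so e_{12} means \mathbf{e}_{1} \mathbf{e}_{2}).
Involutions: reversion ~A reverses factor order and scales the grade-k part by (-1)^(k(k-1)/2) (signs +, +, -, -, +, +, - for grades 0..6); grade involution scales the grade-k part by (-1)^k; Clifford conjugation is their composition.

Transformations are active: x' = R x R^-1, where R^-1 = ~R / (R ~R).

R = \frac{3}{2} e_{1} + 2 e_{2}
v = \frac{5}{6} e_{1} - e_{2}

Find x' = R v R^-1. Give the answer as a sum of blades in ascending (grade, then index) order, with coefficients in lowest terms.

~R = \frac{3}{2} e_{1} + 2 e_{2}, and R ~R = \frac{25}{4}, so R^-1 = ~R / (\frac{25}{4}).
R v = -\frac{3}{4} - \frac{19}{6} e_{12}
Answer: -\frac{179}{150} e_{1} + \frac{13}{25} e_{2}


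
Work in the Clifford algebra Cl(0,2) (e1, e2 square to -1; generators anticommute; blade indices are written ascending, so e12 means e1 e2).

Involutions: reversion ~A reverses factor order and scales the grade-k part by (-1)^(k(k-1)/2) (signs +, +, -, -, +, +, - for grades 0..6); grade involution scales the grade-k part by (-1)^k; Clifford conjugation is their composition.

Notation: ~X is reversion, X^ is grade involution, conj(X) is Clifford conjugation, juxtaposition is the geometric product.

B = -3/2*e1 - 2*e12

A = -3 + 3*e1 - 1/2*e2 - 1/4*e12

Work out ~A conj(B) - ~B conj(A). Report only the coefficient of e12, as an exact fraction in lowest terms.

first term: -5 - 11/2*e1 - 45/8*e2 - 21/4*e12
second term: -5 + 7/2*e1 - 45/8*e2 - 27/4*e12
Answer: 3/2


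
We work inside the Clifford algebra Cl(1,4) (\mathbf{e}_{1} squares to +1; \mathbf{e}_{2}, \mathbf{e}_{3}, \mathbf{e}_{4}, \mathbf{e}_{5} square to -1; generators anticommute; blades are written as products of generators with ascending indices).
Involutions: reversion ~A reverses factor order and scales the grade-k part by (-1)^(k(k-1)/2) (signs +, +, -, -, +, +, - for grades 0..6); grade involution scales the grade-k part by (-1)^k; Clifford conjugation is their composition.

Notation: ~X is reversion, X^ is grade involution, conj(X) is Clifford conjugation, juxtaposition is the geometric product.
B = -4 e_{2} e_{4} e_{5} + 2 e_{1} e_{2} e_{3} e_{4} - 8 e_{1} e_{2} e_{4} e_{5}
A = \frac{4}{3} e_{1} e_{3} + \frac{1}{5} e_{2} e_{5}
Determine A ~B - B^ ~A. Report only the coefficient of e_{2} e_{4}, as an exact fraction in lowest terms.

first term: \frac{4}{5} e_{4} - \frac{8}{5} e_{1} e_{4} - \frac{8}{3} e_{2} e_{4} + \frac{2}{5} e_{1} e_{3} e_{4} e_{5} - \frac{32}{3} e_{2} e_{3} e_{4} e_{5} - \frac{16}{3} e_{1} e_{2} e_{3} e_{4} e_{5}
second term: -\frac{4}{5} e_{4} + \frac{8}{5} e_{1} e_{4} + \frac{8}{3} e_{2} e_{4} + \frac{2}{5} e_{1} e_{3} e_{4} e_{5} - \frac{32}{3} e_{2} e_{3} e_{4} e_{5} + \frac{16}{3} e_{1} e_{2} e_{3} e_{4} e_{5}
Answer: -\frac{16}{3}


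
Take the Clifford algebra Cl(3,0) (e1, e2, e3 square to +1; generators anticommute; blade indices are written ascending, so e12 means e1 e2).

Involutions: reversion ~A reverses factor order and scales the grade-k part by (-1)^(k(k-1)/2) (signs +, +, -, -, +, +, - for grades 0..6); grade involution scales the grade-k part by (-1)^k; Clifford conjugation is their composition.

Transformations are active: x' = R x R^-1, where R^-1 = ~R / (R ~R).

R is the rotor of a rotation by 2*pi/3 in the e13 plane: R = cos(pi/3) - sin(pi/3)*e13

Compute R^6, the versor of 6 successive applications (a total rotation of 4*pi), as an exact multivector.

Rotor phase runs at HALF the rotation angle; powers of one rotor simply add phase, so after 6 steps in e13 the phase is 6*pi/3 = 2*pi and R^6 = cos(2*pi) - sin(2*pi)*e13.
cos(2*pi) = 1 and sin(2*pi) = 0, so R^6 = 1. The total rotation 4*pi is 2 full turns, so every vector returns to itself, yet the rotor is +1, back on the identity sheet (an even number of 2*pi turns).
Answer: 1


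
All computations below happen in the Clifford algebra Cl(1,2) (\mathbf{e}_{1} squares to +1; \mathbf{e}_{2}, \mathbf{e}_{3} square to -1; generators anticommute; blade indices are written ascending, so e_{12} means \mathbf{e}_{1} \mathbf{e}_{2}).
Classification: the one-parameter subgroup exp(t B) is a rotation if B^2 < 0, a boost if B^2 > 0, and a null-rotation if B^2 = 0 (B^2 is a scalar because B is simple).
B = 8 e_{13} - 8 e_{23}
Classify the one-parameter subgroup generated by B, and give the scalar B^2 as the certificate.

B^2 term by term: the squares give (8)^2*(e_{13})^2 + (-8)^2*(e_{23})^2 = 64*(+1) + 64*(-1) = 0 (each basis 2-blade squares to minus the product of its generators' squares); cross terms between blades sharing an index anticommute and cancel. So B^2 = 0.
Answer: null-rotation, certificate B^2 = 0. Because 0 is invariant under every versor sandwich, the classification follows from its sign alone.


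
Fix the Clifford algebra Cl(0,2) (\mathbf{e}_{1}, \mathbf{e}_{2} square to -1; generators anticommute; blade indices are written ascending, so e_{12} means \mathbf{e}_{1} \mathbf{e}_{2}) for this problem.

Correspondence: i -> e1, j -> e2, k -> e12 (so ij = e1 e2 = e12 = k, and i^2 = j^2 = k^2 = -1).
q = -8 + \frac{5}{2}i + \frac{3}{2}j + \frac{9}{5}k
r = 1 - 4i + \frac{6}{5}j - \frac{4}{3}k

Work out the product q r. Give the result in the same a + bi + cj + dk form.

In blades: q = -8 + \frac{5}{2} e_{1} + \frac{3}{2} e_{2} + \frac{9}{5} e_{12}, r = 1 - 4 e_{1} + \frac{6}{5} e_{2} - \frac{4}{3} e_{12}.
Distribute q over r term by term (generator squares from the signature, products reordered to ascending indices): (-8)*r = -8 + 32 e_{1} - \frac{48}{5} e_{2} + \frac{32}{3} e_{12}; (\frac{5}{2} e_{1})*r = 10 + \frac{5}{2} e_{1} + \frac{10}{3} e_{2} + 3 e_{12}; (\frac{3}{2} e_{2})*r = -\frac{9}{5} - 2 e_{1} + \frac{3}{2} e_{2} + 6 e_{12}; (\frac{9}{5} e_{12})*r = \frac{12}{5} - \frac{54}{25} e_{1} - \frac{36}{5} e_{2} + \frac{9}{5} e_{12}.
Sum: \frac{13}{5} + \frac{1517}{50} e_{1} - \frac{359}{30} e_{2} + \frac{322}{15} e_{12}; translating back through the correspondence:
Answer: \frac{13}{5} + \frac{1517}{50}i - \frac{359}{30}j + \frac{322}{15}k


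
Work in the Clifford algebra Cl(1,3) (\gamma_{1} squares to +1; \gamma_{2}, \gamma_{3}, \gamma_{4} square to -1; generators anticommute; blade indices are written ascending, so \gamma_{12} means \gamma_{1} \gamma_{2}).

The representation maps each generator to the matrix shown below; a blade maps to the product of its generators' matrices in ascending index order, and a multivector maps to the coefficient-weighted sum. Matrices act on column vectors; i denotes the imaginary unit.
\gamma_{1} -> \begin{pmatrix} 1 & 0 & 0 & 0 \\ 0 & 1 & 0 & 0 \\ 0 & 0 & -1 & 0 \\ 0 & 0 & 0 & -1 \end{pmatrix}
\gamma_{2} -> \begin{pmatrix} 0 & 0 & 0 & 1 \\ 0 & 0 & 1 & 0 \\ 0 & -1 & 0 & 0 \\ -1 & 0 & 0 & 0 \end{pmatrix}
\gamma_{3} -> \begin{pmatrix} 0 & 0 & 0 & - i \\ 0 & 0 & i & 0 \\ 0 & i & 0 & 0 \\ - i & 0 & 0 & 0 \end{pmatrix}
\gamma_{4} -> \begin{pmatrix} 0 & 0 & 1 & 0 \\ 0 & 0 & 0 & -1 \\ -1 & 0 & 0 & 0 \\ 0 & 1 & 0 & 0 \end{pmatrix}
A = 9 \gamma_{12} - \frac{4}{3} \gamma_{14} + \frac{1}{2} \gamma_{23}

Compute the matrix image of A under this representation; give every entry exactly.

Bivector images (products of the table entries): rho(\gamma_{12}) = rho(\gamma_{1})rho(\gamma_{2}) = \begin{pmatrix} 0 & 0 & 0 & 1 \\ 0 & 0 & 1 & 0 \\ 0 & 1 & 0 & 0 \\ 1 & 0 & 0 & 0 \end{pmatrix}; rho(\gamma_{14}) = rho(\gamma_{1})rho(\gamma_{4}) = \begin{pmatrix} 0 & 0 & 1 & 0 \\ 0 & 0 & 0 & -1 \\ 1 & 0 & 0 & 0 \\ 0 & -1 & 0 & 0 \end{pmatrix}; rho(\gamma_{23}) = rho(\gamma_{2})rho(\gamma_{3}) = \begin{pmatrix} - i & 0 & 0 & 0 \\ 0 & i & 0 & 0 \\ 0 & 0 & - i & 0 \\ 0 & 0 & 0 & i \end{pmatrix}.
M = (9)*rho(\gamma_{12}) + (-\frac{4}{3})*rho(\gamma_{14}) + (\frac{1}{2})*rho(\gamma_{23}), summed entrywise:
Answer: \begin{pmatrix} - \frac{i}{2} & 0 & - \frac{4}{3} & 9 \\ 0 & \frac{i}{2} & 9 & \frac{4}{3} \\ - \frac{4}{3} & 9 & - \frac{i}{2} & 0 \\ 9 & \frac{4}{3} & 0 & \frac{i}{2} \end{pmatrix}


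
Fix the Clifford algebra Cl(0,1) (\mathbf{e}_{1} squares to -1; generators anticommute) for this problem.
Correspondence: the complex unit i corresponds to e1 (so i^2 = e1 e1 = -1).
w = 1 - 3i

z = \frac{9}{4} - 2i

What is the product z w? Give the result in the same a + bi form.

In blades: z = \frac{9}{4} - 2 e_{1}, w = 1 - 3 e_{1}.
Distribute z over w term by term (generator squares from the signature, products reordered to ascending indices): (\frac{9}{4})*w = \frac{9}{4} - \frac{27}{4} e_{1}; (-2 e_{1})*w = -6 - 2 e_{1}.
Sum: -\frac{15}{4} - \frac{35}{4} e_{1}; translating back through the correspondence:
Answer: -\frac{15}{4} - \frac{35}{4}i


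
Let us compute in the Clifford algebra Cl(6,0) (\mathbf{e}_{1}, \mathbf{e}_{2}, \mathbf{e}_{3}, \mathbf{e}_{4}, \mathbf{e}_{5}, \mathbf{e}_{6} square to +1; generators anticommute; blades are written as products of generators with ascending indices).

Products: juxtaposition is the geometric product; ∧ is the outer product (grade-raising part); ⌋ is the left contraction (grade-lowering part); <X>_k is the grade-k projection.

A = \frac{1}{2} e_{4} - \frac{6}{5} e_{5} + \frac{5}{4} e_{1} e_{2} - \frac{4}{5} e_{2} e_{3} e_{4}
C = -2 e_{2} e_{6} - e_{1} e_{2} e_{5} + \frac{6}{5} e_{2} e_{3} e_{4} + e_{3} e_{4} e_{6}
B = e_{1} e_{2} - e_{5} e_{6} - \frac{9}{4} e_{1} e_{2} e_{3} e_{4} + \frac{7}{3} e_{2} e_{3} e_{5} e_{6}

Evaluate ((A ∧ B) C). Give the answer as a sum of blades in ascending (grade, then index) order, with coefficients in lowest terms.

step 1: \frac{1}{2} e_{1} e_{2} e_{4} - \frac{6}{5} e_{1} e_{2} e_{5} - \frac{1}{2} e_{4} e_{5} e_{6} - \frac{5}{4} e_{1} e_{2} e_{5} e_{6} + \frac{27}{10} e_{1} e_{2} e_{3} e_{4} e_{5} + \frac{59}{30} e_{2} e_{3} e_{4} e_{5} e_{6}
step 2: -\frac{6}{5} + \frac{5}{4} e_{6} + \frac{3}{5} e_{1} e_{3} + \frac{287}{50} e_{1} e_{5} - \frac{59}{30} e_{2} e_{5} + \frac{27}{10} e_{3} e_{4} + \frac{1}{2} e_{3} e_{5} + \frac{1}{2} e_{4} e_{5} - \frac{59}{25} e_{5} e_{6} + e_{1} e_{4} e_{6} - \frac{12}{5} e_{1} e_{5} e_{6} - e_{2} e_{4} e_{5} - \frac{59}{15} e_{3} e_{4} e_{5} - \frac{1}{2} e_{1} e_{2} e_{3} e_{6} - \frac{1}{2} e_{1} e_{2} e_{4} e_{6} - \frac{27}{10} e_{1} e_{2} e_{5} e_{6} + \frac{36}{25} e_{1} e_{3} e_{4} e_{5} - \frac{59}{30} e_{1} e_{3} e_{4} e_{6} - \frac{3}{5} e_{2} e_{3} e_{5} e_{6} - \frac{5}{4} e_{1} e_{2} e_{3} e_{4} e_{5} + \frac{39}{10} e_{1} e_{3} e_{4} e_{5} e_{6} - \frac{6}{5} e_{1} e_{2} e_{3} e_{4} e_{5} e_{6}
Answer: -\frac{6}{5} + \frac{5}{4} e_{6} + \frac{3}{5} e_{1} e_{3} + \frac{287}{50} e_{1} e_{5} - \frac{59}{30} e_{2} e_{5} + \frac{27}{10} e_{3} e_{4} + \frac{1}{2} e_{3} e_{5} + \frac{1}{2} e_{4} e_{5} - \frac{59}{25} e_{5} e_{6} + e_{1} e_{4} e_{6} - \frac{12}{5} e_{1} e_{5} e_{6} - e_{2} e_{4} e_{5} - \frac{59}{15} e_{3} e_{4} e_{5} - \frac{1}{2} e_{1} e_{2} e_{3} e_{6} - \frac{1}{2} e_{1} e_{2} e_{4} e_{6} - \frac{27}{10} e_{1} e_{2} e_{5} e_{6} + \frac{36}{25} e_{1} e_{3} e_{4} e_{5} - \frac{59}{30} e_{1} e_{3} e_{4} e_{6} - \frac{3}{5} e_{2} e_{3} e_{5} e_{6} - \frac{5}{4} e_{1} e_{2} e_{3} e_{4} e_{5} + \frac{39}{10} e_{1} e_{3} e_{4} e_{5} e_{6} - \frac{6}{5} e_{1} e_{2} e_{3} e_{4} e_{5} e_{6}


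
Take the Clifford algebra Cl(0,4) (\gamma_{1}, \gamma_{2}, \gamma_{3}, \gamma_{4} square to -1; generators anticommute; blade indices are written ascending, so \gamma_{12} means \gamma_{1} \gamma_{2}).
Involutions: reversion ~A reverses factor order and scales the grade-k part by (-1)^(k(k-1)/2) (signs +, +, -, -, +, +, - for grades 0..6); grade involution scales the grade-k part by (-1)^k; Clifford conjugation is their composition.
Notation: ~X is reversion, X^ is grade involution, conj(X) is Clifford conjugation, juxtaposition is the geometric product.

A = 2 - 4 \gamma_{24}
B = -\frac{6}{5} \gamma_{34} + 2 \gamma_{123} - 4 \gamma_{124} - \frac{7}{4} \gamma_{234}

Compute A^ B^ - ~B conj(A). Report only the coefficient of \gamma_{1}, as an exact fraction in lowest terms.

first term: 16 \gamma_{1} - 7 \gamma_{3} + \frac{24}{5} \gamma_{23} - \frac{12}{5} \gamma_{34} - 4 \gamma_{123} + 8 \gamma_{124} - 8 \gamma_{134} + \frac{7}{2} \gamma_{234}
second term: -16 \gamma_{1} + 7 \gamma_{3} - \frac{24}{5} \gamma_{23} + \frac{12}{5} \gamma_{34} - 4 \gamma_{123} + 8 \gamma_{124} - 8 \gamma_{134} + \frac{7}{2} \gamma_{234}
Answer: 32


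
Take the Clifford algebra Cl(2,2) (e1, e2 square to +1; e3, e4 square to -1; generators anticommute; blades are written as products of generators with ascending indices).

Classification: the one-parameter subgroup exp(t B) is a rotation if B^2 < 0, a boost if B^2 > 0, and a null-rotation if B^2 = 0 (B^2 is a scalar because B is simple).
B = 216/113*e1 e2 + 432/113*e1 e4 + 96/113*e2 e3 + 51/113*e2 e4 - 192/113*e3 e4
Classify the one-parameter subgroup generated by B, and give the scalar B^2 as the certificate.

B^2 term by term: the squares give (216/113)^2*(e1 e2)^2 + (432/113)^2*(e1 e4)^2 + (96/113)^2*(e2 e3)^2 + (51/113)^2*(e2 e4)^2 + (-192/113)^2*(e3 e4)^2 = 46656/12769*(-1) + 186624/12769*(+1) + 9216/12769*(+1) + 2601/12769*(+1) + 36864/12769*(-1) = 9 (each basis 2-blade squares to minus the product of its generators' squares); cross terms between blades sharing an index anticommute and cancel; the commuting (index-disjoint) pairs give grade-4 terms 2*c*c'*(blade product), which cancel blade by blade — e1 e2 e3 e4: -82944/12769 + 82944/12769 = 0 — confirming B is simple. So B^2 = 9.
Answer: boost, certificate B^2 = 9. One invariant decides it: the square 9 survives every conjugation, and its sign is exactly the classification.


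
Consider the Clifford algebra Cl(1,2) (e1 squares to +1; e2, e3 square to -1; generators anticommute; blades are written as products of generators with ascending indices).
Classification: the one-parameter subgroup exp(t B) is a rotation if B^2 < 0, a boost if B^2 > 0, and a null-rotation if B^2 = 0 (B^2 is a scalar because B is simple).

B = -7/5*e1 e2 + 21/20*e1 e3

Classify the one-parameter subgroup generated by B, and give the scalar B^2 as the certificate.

B^2 term by term: the squares give (-7/5)^2*(e1 e2)^2 + (21/20)^2*(e1 e3)^2 = 49/25*(+1) + 441/400*(+1) = 49/16 (each basis 2-blade squares to minus the product of its generators' squares); cross terms between blades sharing an index anticommute and cancel. So B^2 = 49/16.
Answer: boost, certificate B^2 = 49/16. Certificate logic: 49/16 is a conjugation-invariant scalar, so its sign fixes rotation versus boost versus null-rotation outright.


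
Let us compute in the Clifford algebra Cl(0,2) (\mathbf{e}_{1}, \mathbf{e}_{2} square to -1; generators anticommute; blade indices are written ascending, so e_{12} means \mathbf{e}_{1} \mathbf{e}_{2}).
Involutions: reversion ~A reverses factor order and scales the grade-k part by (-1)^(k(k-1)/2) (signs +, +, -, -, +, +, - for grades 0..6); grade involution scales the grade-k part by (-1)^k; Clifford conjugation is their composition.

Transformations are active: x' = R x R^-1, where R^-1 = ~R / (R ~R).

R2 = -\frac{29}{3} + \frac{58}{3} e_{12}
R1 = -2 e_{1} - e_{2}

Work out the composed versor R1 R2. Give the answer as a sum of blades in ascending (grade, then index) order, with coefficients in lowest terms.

Distribute over the terms of R1 (each basis-blade product reordered to ascending indices, repeated generators contracted through their squares):
(-2 e_{1}) R2 = \frac{58}{3} e_{1} + \frac{116}{3} e_{2}
(-e_{2}) R2 = -\frac{58}{3} e_{1} + \frac{29}{3} e_{2}
Summing the partial products and collecting blades:
Answer: \frac{145}{3} e_{2}


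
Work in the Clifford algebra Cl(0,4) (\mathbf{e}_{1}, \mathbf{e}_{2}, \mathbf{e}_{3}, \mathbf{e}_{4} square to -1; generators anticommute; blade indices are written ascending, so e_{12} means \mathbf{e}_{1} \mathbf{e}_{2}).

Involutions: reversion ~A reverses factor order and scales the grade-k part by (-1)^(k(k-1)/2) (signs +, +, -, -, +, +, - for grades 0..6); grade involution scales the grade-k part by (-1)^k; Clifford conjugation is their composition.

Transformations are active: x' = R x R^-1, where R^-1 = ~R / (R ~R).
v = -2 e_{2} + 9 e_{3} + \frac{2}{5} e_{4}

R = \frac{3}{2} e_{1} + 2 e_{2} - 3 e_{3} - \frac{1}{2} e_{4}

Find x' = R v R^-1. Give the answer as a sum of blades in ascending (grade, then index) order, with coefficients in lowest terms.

~R = \frac{3}{2} e_{1} + 2 e_{2} - 3 e_{3} - \frac{1}{2} e_{4}, and R ~R = -\frac{31}{2}, so R^-1 = ~R / (-\frac{31}{2}).
R v = \frac{156}{5} - 3 e_{12} + \frac{27}{2} e_{13} + \frac{3}{5} e_{14} + 12 e_{23} - \frac{1}{5} e_{24} + \frac{33}{10} e_{34}
Answer: -\frac{936}{155} e_{1} - \frac{938}{155} e_{2} + \frac{477}{155} e_{3} + \frac{50}{31} e_{4}


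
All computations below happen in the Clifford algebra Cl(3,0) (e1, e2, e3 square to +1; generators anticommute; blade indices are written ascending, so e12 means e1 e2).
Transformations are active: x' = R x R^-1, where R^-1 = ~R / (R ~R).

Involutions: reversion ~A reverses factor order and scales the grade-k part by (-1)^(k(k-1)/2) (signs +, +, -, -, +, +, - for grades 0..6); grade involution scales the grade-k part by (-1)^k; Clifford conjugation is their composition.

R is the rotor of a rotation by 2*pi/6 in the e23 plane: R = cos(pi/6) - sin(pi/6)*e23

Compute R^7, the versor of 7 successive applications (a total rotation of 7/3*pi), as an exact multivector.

Half-angle bookkeeping: 7 applications in e23 add up to rotor phase 7*pi/6 = 7*pi/6, so R^7 = cos(7*pi/6) - sin(7*pi/6)*e23.
cos(7*pi/6) = -sqrt(3)/2 and sin(7*pi/6) = -1/2, so R^7 = -sqrt(3)/2 + 1/2*e23. The net rotation is 1/3*pi (after discarding 1 full turn, each of which contributes a factor -1 to the rotor); the rotor keeps the half-angle phase exactly.
Answer: -sqrt(3)/2 + 1/2*e23
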